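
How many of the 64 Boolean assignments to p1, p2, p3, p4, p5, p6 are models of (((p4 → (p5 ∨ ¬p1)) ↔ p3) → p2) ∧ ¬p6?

Initial set: {T ((((p4 → (p5 ∨ ¬p1)) ↔ p3) → p2) ∧ ¬p6)}.
T ((((p4 → (p5 ∨ ¬p1)) ↔ p3) → p2) ∧ ¬p6): α-rule — add T (((p4 → (p5 ∨ ¬p1)) ↔ p3) → p2), T ¬p6.
T (((p4 → (p5 ∨ ¬p1)) ↔ p3) → p2): β-rule — branch into F ((p4 → (p5 ∨ ¬p1)) ↔ p3)  //  T p2.
  branch 1 (add F ((p4 → (p5 ∨ ¬p1)) ↔ p3)):
    F ((p4 → (p5 ∨ ¬p1)) ↔ p3): β-rule — branch into T (p4 → (p5 ∨ ¬p1)), F p3  //  F (p4 → (p5 ∨ ¬p1)), T p3.
      branch 1.1 (add T (p4 → (p5 ∨ ¬p1)), F p3):
        T (p4 → (p5 ∨ ¬p1)): β-rule — branch into F p4  //  T (p5 ∨ ¬p1).
          branch 1.1.1 (add F p4):
            ○ open, literals {p3=false, p4=false, p6=false}.
          branch 1.1.2 (add T (p5 ∨ ¬p1)):
            T (p5 ∨ ¬p1): β-rule — branch into T p5  //  T ¬p1.
              branch 1.1.2.1 (add T p5):
                ○ open, literals {p3=false, p5=true, p6=false}.
              branch 1.1.2.2 (add T ¬p1):
                ○ open, literals {p1=false, p3=false, p6=false}.
      branch 1.2 (add F (p4 → (p5 ∨ ¬p1)), T p3):
        F (p4 → (p5 ∨ ¬p1)): α-rule — add T p4, F (p5 ∨ ¬p1).
        F (p5 ∨ ¬p1): α-rule — add F p5, F ¬p1.
        ○ open, literals {p1=true, p3=true, p4=true, p5=false, p6=false}.
  branch 2 (add T p2):
    ○ open, literals {p2=true, p6=false}.
0 branches closed, 5 open.
Each open branch fixes some atoms; the unmentioned ones are free. Counting distinct full assignments: branch {p3=false, p4=false, p6=false} (p1, p2, p5) contributes 8 new; branch {p3=false, p5=true, p6=false} (p1, p2, p4) contributes 4 new; branch {p1=false, p3=false, p6=false} (p2, p4, p5) contributes 2 new; branch {p1=true, p3=true, p4=true, p5=false, p6=false} (p2) contributes 2 new; branch {p2=true, p6=false} (p1, p3, p4, p5) contributes 8 new. Total: 24.

24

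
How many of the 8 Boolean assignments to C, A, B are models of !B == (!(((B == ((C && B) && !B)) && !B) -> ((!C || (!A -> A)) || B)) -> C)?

4

Initial set: {(!B == (!(((B == ((C && B) && !B)) && !B) -> ((!C || (!A -> A)) || B)) -> C))}.
(!B == (!(((B == ((C && B) && !B)) && !B) -> ((!C || (!A -> A)) || B)) -> C)): β-rule — branch into !B, (!(((B == ((C && B) && !B)) && !B) -> ((!C || (!A -> A)) || B)) -> C)  //  !!B, !(!(((B == ((C && B) && !B)) && !B) -> ((!C || (!A -> A)) || B)) -> C).
  branch 1 (add !B, (!(((B == ((C && B) && !B)) && !B) -> ((!C || (!A -> A)) || B)) -> C)):
    (!(((B == ((C && B) && !B)) && !B) -> ((!C || (!A -> A)) || B)) -> C): β-rule — branch into !!(((B == ((C && B) && !B)) && !B) -> ((!C || (!A -> A)) || B))  //  C.
      branch 1.1 (add !!(((B == ((C && B) && !B)) && !B) -> ((!C || (!A -> A)) || B))):
        !!(((B == ((C && B) && !B)) && !B) -> ((!C || (!A -> A)) || B)): β-rule — branch into !((B == ((C && B) && !B)) && !B)  //  ((!C || (!A -> A)) || B).
          branch 1.1.1 (add !((B == ((C && B) && !B)) && !B)):
            !((B == ((C && B) && !B)) && !B): β-rule — branch into !(B == ((C && B) && !B))  //  !!B.
              branch 1.1.1.1 (add !(B == ((C && B) && !B))):
                !(B == ((C && B) && !B)): β-rule — branch into B, !((C && B) && !B)  //  !B, ((C && B) && !B).
                  branch 1.1.1.1.1 (add B, !((C && B) && !B)):
                    × closes — contains both B and !B.
                  branch 1.1.1.1.2 (add !B, ((C && B) && !B)):
                    ((C && B) && !B): α-rule — add (C && B), !B.
                    (C && B): α-rule — add C, B.
                    × closes — contains both B and !B.
              branch 1.1.1.2 (add !!B):
                × closes — contains both B and !B.
          branch 1.1.2 (add ((!C || (!A -> A)) || B)):
            ((!C || (!A -> A)) || B): β-rule — branch into (!C || (!A -> A))  //  B.
              branch 1.1.2.1 (add (!C || (!A -> A))):
                (!C || (!A -> A)): β-rule — branch into !C  //  (!A -> A).
                  branch 1.1.2.1.1 (add !C):
                    ○ open, literals {B=F, C=F}.
                  branch 1.1.2.1.2 (add (!A -> A)):
                    (!A -> A): β-rule — branch into !!A  //  A.
                      branch 1.1.2.1.2.1 (add !!A):
                        ○ open, literals {A=T, B=F}.
                      branch 1.1.2.1.2.2 (add A):
                        ○ open, literals {A=T, B=F}.
              branch 1.1.2.2 (add B):
                × closes — contains both B and !B.
      branch 1.2 (add C):
        ○ open, literals {B=F, C=T}.
  branch 2 (add !!B, !(!(((B == ((C && B) && !B)) && !B) -> ((!C || (!A -> A)) || B)) -> C)):
    !(!(((B == ((C && B) && !B)) && !B) -> ((!C || (!A -> A)) || B)) -> C): α-rule — add !(((B == ((C && B) && !B)) && !B) -> ((!C || (!A -> A)) || B)), !C.
    !(((B == ((C && B) && !B)) && !B) -> ((!C || (!A -> A)) || B)): α-rule — add ((B == ((C && B) && !B)) && !B), !((!C || (!A -> A)) || B).
    ((B == ((C && B) && !B)) && !B): α-rule — add (B == ((C && B) && !B)), !B.
    × closes — contains both B and !B.
5 branches closed, 4 open.
Each open branch fixes some atoms; the unmentioned ones are free. Counting distinct full assignments: branch {B=F, C=F} (A) contributes 2 new; branch {A=T, B=F} (C) contributes 1 new; branch {A=T, B=F} (C) contributes 0 new; branch {B=F, C=T} (A) contributes 1 new. Total: 4.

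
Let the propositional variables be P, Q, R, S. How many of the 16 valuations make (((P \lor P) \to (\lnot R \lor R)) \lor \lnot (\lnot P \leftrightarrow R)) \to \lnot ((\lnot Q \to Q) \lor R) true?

4

Initial set: {((((P \lor P) \to (\lnot R \lor R)) \lor \lnot (\lnot P \leftrightarrow R)) \to \lnot ((\lnot Q \to Q) \lor R))}.
((((P \lor P) \to (\lnot R \lor R)) \lor \lnot (\lnot P \leftrightarrow R)) \to \lnot ((\lnot Q \to Q) \lor R)): β-rule — branch into \lnot (((P \lor P) \to (\lnot R \lor R)) \lor \lnot (\lnot P \leftrightarrow R))  //  \lnot ((\lnot Q \to Q) \lor R).
  branch 1 (add \lnot (((P \lor P) \to (\lnot R \lor R)) \lor \lnot (\lnot P \leftrightarrow R))):
    \lnot (((P \lor P) \to (\lnot R \lor R)) \lor \lnot (\lnot P \leftrightarrow R)): α-rule — add \lnot ((P \lor P) \to (\lnot R \lor R)), \lnot \lnot (\lnot P \leftrightarrow R).
    \lnot ((P \lor P) \to (\lnot R \lor R)): α-rule — add (P \lor P), \lnot (\lnot R \lor R).
    \lnot (\lnot R \lor R): α-rule — add \lnot \lnot R, \lnot R.
    × closes — contains both R and \lnot R.
  branch 2 (add \lnot ((\lnot Q \to Q) \lor R)):
    \lnot ((\lnot Q \to Q) \lor R): α-rule — add \lnot (\lnot Q \to Q), \lnot R.
    \lnot (\lnot Q \to Q): α-rule — add \lnot Q, \lnot Q.
    ○ open, literals {Q=0, R=0}.
1 branch closed, 1 open.
Each open branch fixes some atoms; the unmentioned ones are free. Counting distinct full assignments: branch {Q=0, R=0} (P, S) contributes 4 new. Total: 4.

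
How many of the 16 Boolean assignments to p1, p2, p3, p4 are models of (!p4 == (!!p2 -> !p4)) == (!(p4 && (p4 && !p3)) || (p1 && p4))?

Initial set: {((!p4 == (!!p2 -> !p4)) == (!(p4 && (p4 && !p3)) || (p1 && p4)))}.
((!p4 == (!!p2 -> !p4)) == (!(p4 && (p4 && !p3)) || (p1 && p4))): β-rule — branch into (!p4 == (!!p2 -> !p4)), (!(p4 && (p4 && !p3)) || (p1 && p4))  //  !(!p4 == (!!p2 -> !p4)), !(!(p4 && (p4 && !p3)) || (p1 && p4)).
  branch 1 (add (!p4 == (!!p2 -> !p4)), (!(p4 && (p4 && !p3)) || (p1 && p4))):
    (!p4 == (!!p2 -> !p4)): β-rule — branch into !p4, (!!p2 -> !p4)  //  !!p4, !(!!p2 -> !p4).
      branch 1.1 (add !p4, (!!p2 -> !p4)):
        (!(p4 && (p4 && !p3)) || (p1 && p4)): β-rule — branch into !(p4 && (p4 && !p3))  //  (p1 && p4).
          branch 1.1.1 (add !(p4 && (p4 && !p3))):
            (!!p2 -> !p4): β-rule — branch into !!!p2  //  !p4.
              branch 1.1.1.1 (add !!!p2):
                !!!p2: drop double negation, giving !p2.
                !(p4 && (p4 && !p3)): β-rule — branch into !p4  //  !(p4 && !p3).
                  branch 1.1.1.1.1 (add !p4):
                    ○ open, literals {p2=false, p4=false}.
                  branch 1.1.1.1.2 (add !(p4 && !p3)):
                    !(p4 && !p3): β-rule — branch into !p4  //  !!p3.
                      branch 1.1.1.1.2.1 (add !p4):
                        ○ open, literals {p2=false, p4=false}.
                      branch 1.1.1.1.2.2 (add !!p3):
                        ○ open, literals {p2=false, p3=true, p4=false}.
              branch 1.1.1.2 (add !p4):
                !(p4 && (p4 && !p3)): β-rule — branch into !p4  //  !(p4 && !p3).
                  branch 1.1.1.2.1 (add !p4):
                    ○ open, literals {p4=false}.
                  branch 1.1.1.2.2 (add !(p4 && !p3)):
                    !(p4 && !p3): β-rule — branch into !p4  //  !!p3.
                      branch 1.1.1.2.2.1 (add !p4):
                        ○ open, literals {p4=false}.
                      branch 1.1.1.2.2.2 (add !!p3):
                        ○ open, literals {p3=true, p4=false}.
          branch 1.1.2 (add (p1 && p4)):
            (p1 && p4): α-rule — add p1, p4.
            × closes — contains both p4 and !p4.
      branch 1.2 (add !!p4, !(!!p2 -> !p4)):
        !(!!p2 -> !p4): α-rule — add !!p2, !!p4.
        !!p2: drop double negation, giving p2.
        (!(p4 && (p4 && !p3)) || (p1 && p4)): β-rule — branch into !(p4 && (p4 && !p3))  //  (p1 && p4).
          branch 1.2.1 (add !(p4 && (p4 && !p3))):
            !(p4 && (p4 && !p3)): β-rule — branch into !p4  //  !(p4 && !p3).
              branch 1.2.1.1 (add !p4):
                × closes — contains both p4 and !p4.
              branch 1.2.1.2 (add !(p4 && !p3)):
                !(p4 && !p3): β-rule — branch into !p4  //  !!p3.
                  branch 1.2.1.2.1 (add !p4):
                    × closes — contains both p4 and !p4.
                  branch 1.2.1.2.2 (add !!p3):
                    ○ open, literals {p2=true, p3=true, p4=true}.
          branch 1.2.2 (add (p1 && p4)):
            (p1 && p4): α-rule — add p1, p4.
            ○ open, literals {p1=true, p2=true, p4=true}.
  branch 2 (add !(!p4 == (!!p2 -> !p4)), !(!(p4 && (p4 && !p3)) || (p1 && p4))):
    !(!(p4 && (p4 && !p3)) || (p1 && p4)): α-rule — add !!(p4 && (p4 && !p3)), !(p1 && p4).
    !!(p4 && (p4 && !p3)): α-rule — add p4, (p4 && !p3).
    (p4 && !p3): α-rule — add p4, !p3.
    !(!p4 == (!!p2 -> !p4)): β-rule — branch into !p4, !(!!p2 -> !p4)  //  !!p4, (!!p2 -> !p4).
      branch 2.1 (add !p4, !(!!p2 -> !p4)):
        × closes — contains both p4 and !p4.
      branch 2.2 (add !!p4, (!!p2 -> !p4)):
        !(p1 && p4): β-rule — branch into !p1  //  !p4.
          branch 2.2.1 (add !p1):
            (!!p2 -> !p4): β-rule — branch into !!!p2  //  !p4.
              branch 2.2.1.1 (add !!!p2):
                !!!p2: drop double negation, giving !p2.
                ○ open, literals {p1=false, p2=false, p3=false, p4=true}.
              branch 2.2.1.2 (add !p4):
                × closes — contains both p4 and !p4.
          branch 2.2.2 (add !p4):
            × closes — contains both p4 and !p4.
6 branches closed, 9 open.
Each open branch fixes some atoms; the unmentioned ones are free. Counting distinct full assignments: branch {p2=false, p4=false} (p1, p3) contributes 4 new; branch {p2=false, p4=false} (p1, p3) contributes 0 new; branch {p2=false, p3=true, p4=false} (p1) contributes 0 new; branch {p4=false} (p1, p2, p3) contributes 4 new; branch {p4=false} (p1, p2, p3) contributes 0 new; branch {p3=true, p4=false} (p1, p2) contributes 0 new; branch {p2=true, p3=true, p4=true} (p1) contributes 2 new; branch {p1=true, p2=true, p4=true} (p3) contributes 1 new; branch {p1=false, p2=false, p3=false, p4=true} (none free) contributes 1 new. Total: 12.

12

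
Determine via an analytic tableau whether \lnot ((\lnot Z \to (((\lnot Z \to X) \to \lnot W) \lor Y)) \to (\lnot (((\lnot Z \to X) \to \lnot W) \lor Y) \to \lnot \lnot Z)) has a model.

Initial set: {T \lnot ((\lnot Z \to (((\lnot Z \to X) \to \lnot W) \lor Y)) \to (\lnot (((\lnot Z \to X) \to \lnot W) \lor Y) \to \lnot \lnot Z))}.
T \lnot ((\lnot Z \to (((\lnot Z \to X) \to \lnot W) \lor Y)) \to (\lnot (((\lnot Z \to X) \to \lnot W) \lor Y) \to \lnot \lnot Z)): α-rule — add T (\lnot Z \to (((\lnot Z \to X) \to \lnot W) \lor Y)), F (\lnot (((\lnot Z \to X) \to \lnot W) \lor Y) \to \lnot \lnot Z).
F (\lnot (((\lnot Z \to X) \to \lnot W) \lor Y) \to \lnot \lnot Z): α-rule — add T \lnot (((\lnot Z \to X) \to \lnot W) \lor Y), F \lnot \lnot Z.
T \lnot (((\lnot Z \to X) \to \lnot W) \lor Y): α-rule — add F ((\lnot Z \to X) \to \lnot W), F Y.
F \lnot \lnot Z: drop double negation, giving F Z.
F ((\lnot Z \to X) \to \lnot W): α-rule — add T (\lnot Z \to X), F \lnot W.
T (\lnot Z \to (((\lnot Z \to X) \to \lnot W) \lor Y)): β-rule — branch into F \lnot Z  //  T (((\lnot Z \to X) \to \lnot W) \lor Y).
  branch 1 (add F \lnot Z):
    × closes — contains both Z and \lnot Z.
  branch 2 (add T (((\lnot Z \to X) \to \lnot W) \lor Y)):
    T (\lnot Z \to X): β-rule — branch into F \lnot Z  //  T X.
      branch 2.1 (add F \lnot Z):
        × closes — contains both Z and \lnot Z.
      branch 2.2 (add T X):
        T (((\lnot Z \to X) \to \lnot W) \lor Y): β-rule — branch into T ((\lnot Z \to X) \to \lnot W)  //  T Y.
          branch 2.2.1 (add T ((\lnot Z \to X) \to \lnot W)):
            T ((\lnot Z \to X) \to \lnot W): β-rule — branch into F (\lnot Z \to X)  //  T \lnot W.
              branch 2.2.1.1 (add F (\lnot Z \to X)):
                F (\lnot Z \to X): α-rule — add T \lnot Z, F X.
                × closes — contains both X and \lnot X.
              branch 2.2.1.2 (add T \lnot W):
                × closes — contains both W and \lnot W.
          branch 2.2.2 (add T Y):
            × closes — contains both Y and \lnot Y.
All 5 branches close.
Every branch closed; the formula is unsatisfiable.

Unsatisfiable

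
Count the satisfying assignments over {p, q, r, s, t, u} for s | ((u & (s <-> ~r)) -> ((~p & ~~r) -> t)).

Initial set: {T (s | ((u & (s <-> ~r)) -> ((~p & ~~r) -> t)))}.
T (s | ((u & (s <-> ~r)) -> ((~p & ~~r) -> t))): β-rule — branch into T s  //  T ((u & (s <-> ~r)) -> ((~p & ~~r) -> t)).
  branch 1 (add T s):
    ○ open, literals {s=true}.
  branch 2 (add T ((u & (s <-> ~r)) -> ((~p & ~~r) -> t))):
    T ((u & (s <-> ~r)) -> ((~p & ~~r) -> t)): β-rule — branch into F (u & (s <-> ~r))  //  T ((~p & ~~r) -> t).
      branch 2.1 (add F (u & (s <-> ~r))):
        F (u & (s <-> ~r)): β-rule — branch into F u  //  F (s <-> ~r).
          branch 2.1.1 (add F u):
            ○ open, literals {u=false}.
          branch 2.1.2 (add F (s <-> ~r)):
            F (s <-> ~r): β-rule — branch into T s, F ~r  //  F s, T ~r.
              branch 2.1.2.1 (add T s, F ~r):
                ○ open, literals {r=true, s=true}.
              branch 2.1.2.2 (add F s, T ~r):
                ○ open, literals {r=false, s=false}.
      branch 2.2 (add T ((~p & ~~r) -> t)):
        T ((~p & ~~r) -> t): β-rule — branch into F (~p & ~~r)  //  T t.
          branch 2.2.1 (add F (~p & ~~r)):
            F (~p & ~~r): β-rule — branch into F ~p  //  F ~~r.
              branch 2.2.1.1 (add F ~p):
                ○ open, literals {p=true}.
              branch 2.2.1.2 (add F ~~r):
                F ~~r: drop double negation, giving F r.
                ○ open, literals {r=false}.
          branch 2.2.2 (add T t):
            ○ open, literals {t=true}.
0 branches closed, 7 open.
Each open branch fixes some atoms; the unmentioned ones are free. Counting distinct full assignments: branch {s=true} (p, q, r, t, u) contributes 32 new; branch {u=false} (p, q, r, s, t) contributes 16 new; branch {r=true, s=true} (p, q, t, u) contributes 0 new; branch {r=false, s=false} (p, q, t, u) contributes 8 new; branch {p=true} (q, r, s, t, u) contributes 4 new; branch {r=false} (p, q, s, t, u) contributes 0 new; branch {t=true} (p, q, r, s, u) contributes 2 new. Total: 62.

62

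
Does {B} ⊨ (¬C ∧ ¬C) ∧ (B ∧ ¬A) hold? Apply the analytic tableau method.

Initial set: {T B; F ((¬C ∧ ¬C) ∧ (B ∧ ¬A))}.
F ((¬C ∧ ¬C) ∧ (B ∧ ¬A)): β-rule — branch into F (¬C ∧ ¬C)  //  F (B ∧ ¬A).
  branch 1 (add F (¬C ∧ ¬C)):
    F (¬C ∧ ¬C): β-rule — branch into F ¬C  //  F ¬C.
      branch 1.1 (add F ¬C):
        ○ open, literals {B=1, C=1}.
      branch 1.2 (add F ¬C):
        ○ open, literals {B=1, C=1}.
  branch 2 (add F (B ∧ ¬A)):
    F (B ∧ ¬A): β-rule — branch into F B  //  F ¬A.
      branch 2.1 (add F B):
        × closes — contains both B and ¬B.
      branch 2.2 (add F ¬A):
        ○ open, literals {A=1, B=1}.
1 branch closed, 3 open.
An open branch gives a countermodel: B=1, C=1 (unmentioned atoms arbitrary); the premises hold there but the conclusion fails.

No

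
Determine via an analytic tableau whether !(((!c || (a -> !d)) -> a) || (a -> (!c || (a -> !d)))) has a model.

Unsatisfiable

Initial set: {T !(((!c || (a -> !d)) -> a) || (a -> (!c || (a -> !d))))}.
T !(((!c || (a -> !d)) -> a) || (a -> (!c || (a -> !d)))): α-rule — add F ((!c || (a -> !d)) -> a), F (a -> (!c || (a -> !d))).
F ((!c || (a -> !d)) -> a): α-rule — add T (!c || (a -> !d)), F a.
F (a -> (!c || (a -> !d))): α-rule — add T a, F (!c || (a -> !d)).
× closes — contains both a and !a.
All 1 branch closes.
Every branch closed; the formula is unsatisfiable.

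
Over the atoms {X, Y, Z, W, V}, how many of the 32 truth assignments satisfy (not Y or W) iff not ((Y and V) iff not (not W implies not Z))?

Initial set: {((not Y or W) iff not ((Y and V) iff not (not W implies not Z)))}.
((not Y or W) iff not ((Y and V) iff not (not W implies not Z))): β-rule — branch into (not Y or W), not ((Y and V) iff not (not W implies not Z))  //  not (not Y or W), not not ((Y and V) iff not (not W implies not Z)).
  branch 1 (add (not Y or W), not ((Y and V) iff not (not W implies not Z))):
    (not Y or W): β-rule — branch into not Y  //  W.
      branch 1.1 (add not Y):
        not ((Y and V) iff not (not W implies not Z)): β-rule — branch into (Y and V), not not (not W implies not Z)  //  not (Y and V), not (not W implies not Z).
          branch 1.1.1 (add (Y and V), not not (not W implies not Z)):
            (Y and V): α-rule — add Y, V.
            × closes — contains both Y and not Y.
          branch 1.1.2 (add not (Y and V), not (not W implies not Z)):
            not (not W implies not Z): α-rule — add not W, not not Z.
            not (Y and V): β-rule — branch into not Y  //  not V.
              branch 1.1.2.1 (add not Y):
                ○ open, literals {W=F, Y=F, Z=T}.
              branch 1.1.2.2 (add not V):
                ○ open, literals {V=F, W=F, Y=F, Z=T}.
      branch 1.2 (add W):
        not ((Y and V) iff not (not W implies not Z)): β-rule — branch into (Y and V), not not (not W implies not Z)  //  not (Y and V), not (not W implies not Z).
          branch 1.2.1 (add (Y and V), not not (not W implies not Z)):
            (Y and V): α-rule — add Y, V.
            not not (not W implies not Z): β-rule — branch into not not W  //  not Z.
              branch 1.2.1.1 (add not not W):
                ○ open, literals {V=T, W=T, Y=T}.
              branch 1.2.1.2 (add not Z):
                ○ open, literals {V=T, W=T, Y=T, Z=F}.
          branch 1.2.2 (add not (Y and V), not (not W implies not Z)):
            not (not W implies not Z): α-rule — add not W, not not Z.
            × closes — contains both W and not W.
  branch 2 (add not (not Y or W), not not ((Y and V) iff not (not W implies not Z))):
    not (not Y or W): α-rule — add not not Y, not W.
    not not ((Y and V) iff not (not W implies not Z)): β-rule — branch into (Y and V), not (not W implies not Z)  //  not (Y and V), not not (not W implies not Z).
      branch 2.1 (add (Y and V), not (not W implies not Z)):
        (Y and V): α-rule — add Y, V.
        not (not W implies not Z): α-rule — add not W, not not Z.
        ○ open, literals {V=T, W=F, Y=T, Z=T}.
      branch 2.2 (add not (Y and V), not not (not W implies not Z)):
        not (Y and V): β-rule — branch into not Y  //  not V.
          branch 2.2.1 (add not Y):
            × closes — contains both Y and not Y.
          branch 2.2.2 (add not V):
            not not (not W implies not Z): β-rule — branch into not not W  //  not Z.
              branch 2.2.2.1 (add not not W):
                × closes — contains both W and not W.
              branch 2.2.2.2 (add not Z):
                ○ open, literals {V=F, W=F, Y=T, Z=F}.
4 branches closed, 6 open.
Each open branch fixes some atoms; the unmentioned ones are free. Counting distinct full assignments: branch {W=F, Y=F, Z=T} (X, V) contributes 4 new; branch {V=F, W=F, Y=F, Z=T} (X) contributes 0 new; branch {V=T, W=T, Y=T} (X, Z) contributes 4 new; branch {V=T, W=T, Y=T, Z=F} (X) contributes 0 new; branch {V=T, W=F, Y=T, Z=T} (X) contributes 2 new; branch {V=F, W=F, Y=T, Z=F} (X) contributes 2 new. Total: 12.

12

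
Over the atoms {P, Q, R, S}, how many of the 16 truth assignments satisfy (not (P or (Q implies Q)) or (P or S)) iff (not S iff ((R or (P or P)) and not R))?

12

Initial set: {((not (P or (Q implies Q)) or (P or S)) iff (not S iff ((R or (P or P)) and not R)))}.
((not (P or (Q implies Q)) or (P or S)) iff (not S iff ((R or (P or P)) and not R))): β-rule — branch into (not (P or (Q implies Q)) or (P or S)), (not S iff ((R or (P or P)) and not R))  //  not (not (P or (Q implies Q)) or (P or S)), not (not S iff ((R or (P or P)) and not R)).
  branch 1 (add (not (P or (Q implies Q)) or (P or S)), (not S iff ((R or (P or P)) and not R))):
    (not (P or (Q implies Q)) or (P or S)): β-rule — branch into not (P or (Q implies Q))  //  (P or S).
      branch 1.1 (add not (P or (Q implies Q))):
        not (P or (Q implies Q)): α-rule — add not P, not (Q implies Q).
        not (Q implies Q): α-rule — add Q, not Q.
        × closes — contains both Q and not Q.
      branch 1.2 (add (P or S)):
        (not S iff ((R or (P or P)) and not R)): β-rule — branch into not S, ((R or (P or P)) and not R)  //  not not S, not ((R or (P or P)) and not R).
          branch 1.2.1 (add not S, ((R or (P or P)) and not R)):
            ((R or (P or P)) and not R): α-rule — add (R or (P or P)), not R.
            (P or S): β-rule — branch into P  //  S.
              branch 1.2.1.1 (add P):
                (R or (P or P)): β-rule — branch into R  //  (P or P).
                  branch 1.2.1.1.1 (add R):
                    × closes — contains both R and not R.
                  branch 1.2.1.1.2 (add (P or P)):
                    (P or P): β-rule — branch into P  //  P.
                      branch 1.2.1.1.2.1 (add P):
                        ○ open, literals {P=T, R=F, S=F}.
                      branch 1.2.1.1.2.2 (add P):
                        ○ open, literals {P=T, R=F, S=F}.
              branch 1.2.1.2 (add S):
                × closes — contains both S and not S.
          branch 1.2.2 (add not not S, not ((R or (P or P)) and not R)):
            (P or S): β-rule — branch into P  //  S.
              branch 1.2.2.1 (add P):
                not ((R or (P or P)) and not R): β-rule — branch into not (R or (P or P))  //  not not R.
                  branch 1.2.2.1.1 (add not (R or (P or P))):
                    not (R or (P or P)): α-rule — add not R, not (P or P).
                    not (P or P): α-rule — add not P, not P.
                    × closes — contains both P and not P.
                  branch 1.2.2.1.2 (add not not R):
                    ○ open, literals {P=T, R=T, S=T}.
              branch 1.2.2.2 (add S):
                not ((R or (P or P)) and not R): β-rule — branch into not (R or (P or P))  //  not not R.
                  branch 1.2.2.2.1 (add not (R or (P or P))):
                    not (R or (P or P)): α-rule — add not R, not (P or P).
                    not (P or P): α-rule — add not P, not P.
                    ○ open, literals {P=F, R=F, S=T}.
                  branch 1.2.2.2.2 (add not not R):
                    ○ open, literals {R=T, S=T}.
  branch 2 (add not (not (P or (Q implies Q)) or (P or S)), not (not S iff ((R or (P or P)) and not R))):
    not (not (P or (Q implies Q)) or (P or S)): α-rule — add not not (P or (Q implies Q)), not (P or S).
    not (P or S): α-rule — add not P, not S.
    not (not S iff ((R or (P or P)) and not R)): β-rule — branch into not S, not ((R or (P or P)) and not R)  //  not not S, ((R or (P or P)) and not R).
      branch 2.1 (add not S, not ((R or (P or P)) and not R)):
        not not (P or (Q implies Q)): β-rule — branch into P  //  (Q implies Q).
          branch 2.1.1 (add P):
            × closes — contains both P and not P.
          branch 2.1.2 (add (Q implies Q)):
            not ((R or (P or P)) and not R): β-rule — branch into not (R or (P or P))  //  not not R.
              branch 2.1.2.1 (add not (R or (P or P))):
                not (R or (P or P)): α-rule — add not R, not (P or P).
                not (P or P): α-rule — add not P, not P.
                (Q implies Q): β-rule — branch into not Q  //  Q.
                  branch 2.1.2.1.1 (add not Q):
                    ○ open, literals {P=F, Q=F, R=F, S=F}.
                  branch 2.1.2.1.2 (add Q):
                    ○ open, literals {P=F, Q=T, R=F, S=F}.
              branch 2.1.2.2 (add not not R):
                (Q implies Q): β-rule — branch into not Q  //  Q.
                  branch 2.1.2.2.1 (add not Q):
                    ○ open, literals {P=F, Q=F, R=T, S=F}.
                  branch 2.1.2.2.2 (add Q):
                    ○ open, literals {P=F, Q=T, R=T, S=F}.
      branch 2.2 (add not not S, ((R or (P or P)) and not R)):
        × closes — contains both S and not S.
6 branches closed, 9 open.
Each open branch fixes some atoms; the unmentioned ones are free. Counting distinct full assignments: branch {P=T, R=F, S=F} (Q) contributes 2 new; branch {P=T, R=F, S=F} (Q) contributes 0 new; branch {P=T, R=T, S=T} (Q) contributes 2 new; branch {P=F, R=F, S=T} (Q) contributes 2 new; branch {R=T, S=T} (P, Q) contributes 2 new; branch {P=F, Q=F, R=F, S=F} (none free) contributes 1 new; branch {P=F, Q=T, R=F, S=F} (none free) contributes 1 new; branch {P=F, Q=F, R=T, S=F} (none free) contributes 1 new; branch {P=F, Q=T, R=T, S=F} (none free) contributes 1 new. Total: 12.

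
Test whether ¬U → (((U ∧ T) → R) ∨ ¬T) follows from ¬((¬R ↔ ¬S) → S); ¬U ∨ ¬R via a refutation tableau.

Yes

Initial set: {T ¬((¬R ↔ ¬S) → S); T (¬U ∨ ¬R); F (¬U → (((U ∧ T) → R) ∨ ¬T))}.
T ¬((¬R ↔ ¬S) → S): α-rule — add T (¬R ↔ ¬S), F S.
F (¬U → (((U ∧ T) → R) ∨ ¬T)): α-rule — add T ¬U, F (((U ∧ T) → R) ∨ ¬T).
F (((U ∧ T) → R) ∨ ¬T): α-rule — add F ((U ∧ T) → R), F ¬T.
F ((U ∧ T) → R): α-rule — add T (U ∧ T), F R.
T (U ∧ T): α-rule — add T U, T T.
× closes — contains both U and ¬U.
All 1 branch closes.
Every branch closed, so the premises entail the conclusion.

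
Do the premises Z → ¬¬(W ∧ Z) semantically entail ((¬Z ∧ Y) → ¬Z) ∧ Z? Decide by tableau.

Initial set: {(Z → ¬¬(W ∧ Z)); ¬(((¬Z ∧ Y) → ¬Z) ∧ Z)}.
(Z → ¬¬(W ∧ Z)): β-rule — branch into ¬Z  //  ¬¬(W ∧ Z).
  branch 1 (add ¬Z):
    ¬(((¬Z ∧ Y) → ¬Z) ∧ Z): β-rule — branch into ¬((¬Z ∧ Y) → ¬Z)  //  ¬Z.
      branch 1.1 (add ¬((¬Z ∧ Y) → ¬Z)):
        ¬((¬Z ∧ Y) → ¬Z): α-rule — add (¬Z ∧ Y), ¬¬Z.
        × closes — contains both Z and ¬Z.
      branch 1.2 (add ¬Z):
        ○ open, literals {Z=0}.
  branch 2 (add ¬¬(W ∧ Z)):
    ¬¬(W ∧ Z): drop double negation, giving (W ∧ Z).
    (W ∧ Z): α-rule — add W, Z.
    ¬(((¬Z ∧ Y) → ¬Z) ∧ Z): β-rule — branch into ¬((¬Z ∧ Y) → ¬Z)  //  ¬Z.
      branch 2.1 (add ¬((¬Z ∧ Y) → ¬Z)):
        ¬((¬Z ∧ Y) → ¬Z): α-rule — add (¬Z ∧ Y), ¬¬Z.
        (¬Z ∧ Y): α-rule — add ¬Z, Y.
        × closes — contains both Z and ¬Z.
      branch 2.2 (add ¬Z):
        × closes — contains both Z and ¬Z.
3 branches closed, 1 open.
An open branch gives a countermodel: Z=0 (unmentioned atoms arbitrary); the premises hold there but the conclusion fails.

No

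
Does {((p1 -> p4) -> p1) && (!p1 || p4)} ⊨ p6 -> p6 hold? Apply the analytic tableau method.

Yes

Initial set: {(((p1 -> p4) -> p1) && (!p1 || p4)); !(p6 -> p6)}.
(((p1 -> p4) -> p1) && (!p1 || p4)): α-rule — add ((p1 -> p4) -> p1), (!p1 || p4).
!(p6 -> p6): α-rule — add p6, !p6.
× closes — contains both p6 and !p6.
All 1 branch closes.
Every branch closed, so the premises entail the conclusion.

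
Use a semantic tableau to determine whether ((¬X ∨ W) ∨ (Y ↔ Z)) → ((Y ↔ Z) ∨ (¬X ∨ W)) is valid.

Valid

Assume the negation and expand:
Initial set: {¬(((¬X ∨ W) ∨ (Y ↔ Z)) → ((Y ↔ Z) ∨ (¬X ∨ W)))}.
¬(((¬X ∨ W) ∨ (Y ↔ Z)) → ((Y ↔ Z) ∨ (¬X ∨ W))): α-rule — add ((¬X ∨ W) ∨ (Y ↔ Z)), ¬((Y ↔ Z) ∨ (¬X ∨ W)).
¬((Y ↔ Z) ∨ (¬X ∨ W)): α-rule — add ¬(Y ↔ Z), ¬(¬X ∨ W).
¬(¬X ∨ W): α-rule — add ¬¬X, ¬W.
((¬X ∨ W) ∨ (Y ↔ Z)): β-rule — branch into (¬X ∨ W)  //  (Y ↔ Z).
  branch 1 (add (¬X ∨ W)):
    ¬(Y ↔ Z): β-rule — branch into Y, ¬Z  //  ¬Y, Z.
      branch 1.1 (add Y, ¬Z):
        (¬X ∨ W): β-rule — branch into ¬X  //  W.
          branch 1.1.1 (add ¬X):
            × closes — contains both X and ¬X.
          branch 1.1.2 (add W):
            × closes — contains both W and ¬W.
      branch 1.2 (add ¬Y, Z):
        (¬X ∨ W): β-rule — branch into ¬X  //  W.
          branch 1.2.1 (add ¬X):
            × closes — contains both X and ¬X.
          branch 1.2.2 (add W):
            × closes — contains both W and ¬W.
  branch 2 (add (Y ↔ Z)):
    ¬(Y ↔ Z): β-rule — branch into Y, ¬Z  //  ¬Y, Z.
      branch 2.1 (add Y, ¬Z):
        (Y ↔ Z): β-rule — branch into Y, Z  //  ¬Y, ¬Z.
          branch 2.1.1 (add Y, Z):
            × closes — contains both Z and ¬Z.
          branch 2.1.2 (add ¬Y, ¬Z):
            × closes — contains both Y and ¬Y.
      branch 2.2 (add ¬Y, Z):
        (Y ↔ Z): β-rule — branch into Y, Z  //  ¬Y, ¬Z.
          branch 2.2.1 (add Y, Z):
            × closes — contains both Y and ¬Y.
          branch 2.2.2 (add ¬Y, ¬Z):
            × closes — contains both Z and ¬Z.
All 8 branches close.
Every branch closed, so the negation is unsatisfiable and the formula is valid.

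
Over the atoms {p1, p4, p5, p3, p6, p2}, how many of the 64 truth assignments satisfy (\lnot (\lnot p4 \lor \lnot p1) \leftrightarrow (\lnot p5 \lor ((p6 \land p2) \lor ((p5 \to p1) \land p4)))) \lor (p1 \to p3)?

59

Initial set: {((\lnot (\lnot p4 \lor \lnot p1) \leftrightarrow (\lnot p5 \lor ((p6 \land p2) \lor ((p5 \to p1) \land p4)))) \lor (p1 \to p3))}.
((\lnot (\lnot p4 \lor \lnot p1) \leftrightarrow (\lnot p5 \lor ((p6 \land p2) \lor ((p5 \to p1) \land p4)))) \lor (p1 \to p3)): β-rule — branch into (\lnot (\lnot p4 \lor \lnot p1) \leftrightarrow (\lnot p5 \lor ((p6 \land p2) \lor ((p5 \to p1) \land p4))))  //  (p1 \to p3).
  branch 1 (add (\lnot (\lnot p4 \lor \lnot p1) \leftrightarrow (\lnot p5 \lor ((p6 \land p2) \lor ((p5 \to p1) \land p4))))):
    (\lnot (\lnot p4 \lor \lnot p1) \leftrightarrow (\lnot p5 \lor ((p6 \land p2) \lor ((p5 \to p1) \land p4)))): β-rule — branch into \lnot (\lnot p4 \lor \lnot p1), (\lnot p5 \lor ((p6 \land p2) \lor ((p5 \to p1) \land p4)))  //  \lnot \lnot (\lnot p4 \lor \lnot p1), \lnot (\lnot p5 \lor ((p6 \land p2) \lor ((p5 \to p1) \land p4))).
      branch 1.1 (add \lnot (\lnot p4 \lor \lnot p1), (\lnot p5 \lor ((p6 \land p2) \lor ((p5 \to p1) \land p4)))):
        \lnot (\lnot p4 \lor \lnot p1): α-rule — add \lnot \lnot p4, \lnot \lnot p1.
        (\lnot p5 \lor ((p6 \land p2) \lor ((p5 \to p1) \land p4))): β-rule — branch into \lnot p5  //  ((p6 \land p2) \lor ((p5 \to p1) \land p4)).
          branch 1.1.1 (add \lnot p5):
            ○ open, literals {p1=true, p4=true, p5=false}.
          branch 1.1.2 (add ((p6 \land p2) \lor ((p5 \to p1) \land p4))):
            ((p6 \land p2) \lor ((p5 \to p1) \land p4)): β-rule — branch into (p6 \land p2)  //  ((p5 \to p1) \land p4).
              branch 1.1.2.1 (add (p6 \land p2)):
                (p6 \land p2): α-rule — add p6, p2.
                ○ open, literals {p1=true, p2=true, p4=true, p6=true}.
              branch 1.1.2.2 (add ((p5 \to p1) \land p4)):
                ((p5 \to p1) \land p4): α-rule — add (p5 \to p1), p4.
                (p5 \to p1): β-rule — branch into \lnot p5  //  p1.
                  branch 1.1.2.2.1 (add \lnot p5):
                    ○ open, literals {p1=true, p4=true, p5=false}.
                  branch 1.1.2.2.2 (add p1):
                    ○ open, literals {p1=true, p4=true}.
      branch 1.2 (add \lnot \lnot (\lnot p4 \lor \lnot p1), \lnot (\lnot p5 \lor ((p6 \land p2) \lor ((p5 \to p1) \land p4)))):
        \lnot (\lnot p5 \lor ((p6 \land p2) \lor ((p5 \to p1) \land p4))): α-rule — add \lnot \lnot p5, \lnot ((p6 \land p2) \lor ((p5 \to p1) \land p4)).
        \lnot ((p6 \land p2) \lor ((p5 \to p1) \land p4)): α-rule — add \lnot (p6 \land p2), \lnot ((p5 \to p1) \land p4).
        \lnot \lnot (\lnot p4 \lor \lnot p1): β-rule — branch into \lnot p4  //  \lnot p1.
          branch 1.2.1 (add \lnot p4):
            \lnot (p6 \land p2): β-rule — branch into \lnot p6  //  \lnot p2.
              branch 1.2.1.1 (add \lnot p6):
                \lnot ((p5 \to p1) \land p4): β-rule — branch into \lnot (p5 \to p1)  //  \lnot p4.
                  branch 1.2.1.1.1 (add \lnot (p5 \to p1)):
                    \lnot (p5 \to p1): α-rule — add p5, \lnot p1.
                    ○ open, literals {p1=false, p4=false, p5=true, p6=false}.
                  branch 1.2.1.1.2 (add \lnot p4):
                    ○ open, literals {p4=false, p5=true, p6=false}.
              branch 1.2.1.2 (add \lnot p2):
                \lnot ((p5 \to p1) \land p4): β-rule — branch into \lnot (p5 \to p1)  //  \lnot p4.
                  branch 1.2.1.2.1 (add \lnot (p5 \to p1)):
                    \lnot (p5 \to p1): α-rule — add p5, \lnot p1.
                    ○ open, literals {p1=false, p2=false, p4=false, p5=true}.
                  branch 1.2.1.2.2 (add \lnot p4):
                    ○ open, literals {p2=false, p4=false, p5=true}.
          branch 1.2.2 (add \lnot p1):
            \lnot (p6 \land p2): β-rule — branch into \lnot p6  //  \lnot p2.
              branch 1.2.2.1 (add \lnot p6):
                \lnot ((p5 \to p1) \land p4): β-rule — branch into \lnot (p5 \to p1)  //  \lnot p4.
                  branch 1.2.2.1.1 (add \lnot (p5 \to p1)):
                    \lnot (p5 \to p1): α-rule — add p5, \lnot p1.
                    ○ open, literals {p1=false, p5=true, p6=false}.
                  branch 1.2.2.1.2 (add \lnot p4):
                    ○ open, literals {p1=false, p4=false, p5=true, p6=false}.
              branch 1.2.2.2 (add \lnot p2):
                \lnot ((p5 \to p1) \land p4): β-rule — branch into \lnot (p5 \to p1)  //  \lnot p4.
                  branch 1.2.2.2.1 (add \lnot (p5 \to p1)):
                    \lnot (p5 \to p1): α-rule — add p5, \lnot p1.
                    ○ open, literals {p1=false, p2=false, p5=true}.
                  branch 1.2.2.2.2 (add \lnot p4):
                    ○ open, literals {p1=false, p2=false, p4=false, p5=true}.
  branch 2 (add (p1 \to p3)):
    (p1 \to p3): β-rule — branch into \lnot p1  //  p3.
      branch 2.1 (add \lnot p1):
        ○ open, literals {p1=false}.
      branch 2.2 (add p3):
        ○ open, literals {p3=true}.
0 branches closed, 14 open.
Each open branch fixes some atoms; the unmentioned ones are free. Counting distinct full assignments: branch {p1=true, p4=true, p5=false} (p3, p6, p2) contributes 8 new; branch {p1=true, p2=true, p4=true, p6=true} (p5, p3) contributes 2 new; branch {p1=true, p4=true, p5=false} (p3, p6, p2) contributes 0 new; branch {p1=true, p4=true} (p5, p3, p6, p2) contributes 6 new; branch {p1=false, p4=false, p5=true, p6=false} (p3, p2) contributes 4 new; branch {p4=false, p5=true, p6=false} (p1, p3, p2) contributes 4 new; branch {p1=false, p2=false, p4=false, p5=true} (p3, p6) contributes 2 new; branch {p2=false, p4=false, p5=true} (p1, p3, p6) contributes 2 new; branch {p1=false, p5=true, p6=false} (p4, p3, p2) contributes 4 new; branch {p1=false, p4=false, p5=true, p6=false} (p3, p2) contributes 0 new; branch {p1=false, p2=false, p5=true} (p4, p3, p6) contributes 2 new; branch {p1=false, p2=false, p4=false, p5=true} (p3, p6) contributes 0 new; branch {p1=false} (p4, p5, p3, p6, p2) contributes 20 new; branch {p3=true} (p1, p4, p5, p6, p2) contributes 5 new. Total: 59.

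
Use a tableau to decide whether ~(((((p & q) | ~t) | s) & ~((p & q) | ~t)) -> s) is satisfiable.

Unsatisfiable

Initial set: {T ~(((((p & q) | ~t) | s) & ~((p & q) | ~t)) -> s)}.
T ~(((((p & q) | ~t) | s) & ~((p & q) | ~t)) -> s): α-rule — add T ((((p & q) | ~t) | s) & ~((p & q) | ~t)), F s.
T ((((p & q) | ~t) | s) & ~((p & q) | ~t)): α-rule — add T (((p & q) | ~t) | s), T ~((p & q) | ~t).
T ~((p & q) | ~t): α-rule — add F (p & q), F ~t.
T (((p & q) | ~t) | s): β-rule — branch into T ((p & q) | ~t)  //  T s.
  branch 1 (add T ((p & q) | ~t)):
    F (p & q): β-rule — branch into F p  //  F q.
      branch 1.1 (add F p):
        T ((p & q) | ~t): β-rule — branch into T (p & q)  //  T ~t.
          branch 1.1.1 (add T (p & q)):
            T (p & q): α-rule — add T p, T q.
            × closes — contains both p and ~p.
          branch 1.1.2 (add T ~t):
            × closes — contains both t and ~t.
      branch 1.2 (add F q):
        T ((p & q) | ~t): β-rule — branch into T (p & q)  //  T ~t.
          branch 1.2.1 (add T (p & q)):
            T (p & q): α-rule — add T p, T q.
            × closes — contains both q and ~q.
          branch 1.2.2 (add T ~t):
            × closes — contains both t and ~t.
  branch 2 (add T s):
    × closes — contains both s and ~s.
All 5 branches close.
Every branch closed; the formula is unsatisfiable.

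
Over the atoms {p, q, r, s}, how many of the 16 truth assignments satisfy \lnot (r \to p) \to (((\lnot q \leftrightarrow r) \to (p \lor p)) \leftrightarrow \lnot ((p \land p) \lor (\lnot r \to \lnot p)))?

14

Initial set: {T (\lnot (r \to p) \to (((\lnot q \leftrightarrow r) \to (p \lor p)) \leftrightarrow \lnot ((p \land p) \lor (\lnot r \to \lnot p))))}.
T (\lnot (r \to p) \to (((\lnot q \leftrightarrow r) \to (p \lor p)) \leftrightarrow \lnot ((p \land p) \lor (\lnot r \to \lnot p)))): β-rule — branch into F \lnot (r \to p)  //  T (((\lnot q \leftrightarrow r) \to (p \lor p)) \leftrightarrow \lnot ((p \land p) \lor (\lnot r \to \lnot p))).
  branch 1 (add F \lnot (r \to p)):
    F \lnot (r \to p): β-rule — branch into F r  //  T p.
      branch 1.1 (add F r):
        ○ open, literals {r=false}.
      branch 1.2 (add T p):
        ○ open, literals {p=true}.
  branch 2 (add T (((\lnot q \leftrightarrow r) \to (p \lor p)) \leftrightarrow \lnot ((p \land p) \lor (\lnot r \to \lnot p)))):
    T (((\lnot q \leftrightarrow r) \to (p \lor p)) \leftrightarrow \lnot ((p \land p) \lor (\lnot r \to \lnot p))): β-rule — branch into T ((\lnot q \leftrightarrow r) \to (p \lor p)), T \lnot ((p \land p) \lor (\lnot r \to \lnot p))  //  F ((\lnot q \leftrightarrow r) \to (p \lor p)), F \lnot ((p \land p) \lor (\lnot r \to \lnot p)).
      branch 2.1 (add T ((\lnot q \leftrightarrow r) \to (p \lor p)), T \lnot ((p \land p) \lor (\lnot r \to \lnot p))):
        T \lnot ((p \land p) \lor (\lnot r \to \lnot p)): α-rule — add F (p \land p), F (\lnot r \to \lnot p).
        F (\lnot r \to \lnot p): α-rule — add T \lnot r, F \lnot p.
        T ((\lnot q \leftrightarrow r) \to (p \lor p)): β-rule — branch into F (\lnot q \leftrightarrow r)  //  T (p \lor p).
          branch 2.1.1 (add F (\lnot q \leftrightarrow r)):
            F (p \land p): β-rule — branch into F p  //  F p.
              branch 2.1.1.1 (add F p):
                × closes — contains both p and \lnot p.
              branch 2.1.1.2 (add F p):
                × closes — contains both p and \lnot p.
          branch 2.1.2 (add T (p \lor p)):
            F (p \land p): β-rule — branch into F p  //  F p.
              branch 2.1.2.1 (add F p):
                × closes — contains both p and \lnot p.
              branch 2.1.2.2 (add F p):
                × closes — contains both p and \lnot p.
      branch 2.2 (add F ((\lnot q \leftrightarrow r) \to (p \lor p)), F \lnot ((p \land p) \lor (\lnot r \to \lnot p))):
        F ((\lnot q \leftrightarrow r) \to (p \lor p)): α-rule — add T (\lnot q \leftrightarrow r), F (p \lor p).
        F (p \lor p): α-rule — add F p, F p.
        F \lnot ((p \land p) \lor (\lnot r \to \lnot p)): β-rule — branch into T (p \land p)  //  T (\lnot r \to \lnot p).
          branch 2.2.1 (add T (p \land p)):
            T (p \land p): α-rule — add T p, T p.
            × closes — contains both p and \lnot p.
          branch 2.2.2 (add T (\lnot r \to \lnot p)):
            T (\lnot q \leftrightarrow r): β-rule — branch into T \lnot q, T r  //  F \lnot q, F r.
              branch 2.2.2.1 (add T \lnot q, T r):
                T (\lnot r \to \lnot p): β-rule — branch into F \lnot r  //  T \lnot p.
                  branch 2.2.2.1.1 (add F \lnot r):
                    ○ open, literals {p=false, q=false, r=true}.
                  branch 2.2.2.1.2 (add T \lnot p):
                    ○ open, literals {p=false, q=false, r=true}.
              branch 2.2.2.2 (add F \lnot q, F r):
                T (\lnot r \to \lnot p): β-rule — branch into F \lnot r  //  T \lnot p.
                  branch 2.2.2.2.1 (add F \lnot r):
                    × closes — contains both r and \lnot r.
                  branch 2.2.2.2.2 (add T \lnot p):
                    ○ open, literals {p=false, q=true, r=false}.
6 branches closed, 5 open.
Each open branch fixes some atoms; the unmentioned ones are free. Counting distinct full assignments: branch {r=false} (p, q, s) contributes 8 new; branch {p=true} (q, r, s) contributes 4 new; branch {p=false, q=false, r=true} (s) contributes 2 new; branch {p=false, q=false, r=true} (s) contributes 0 new; branch {p=false, q=true, r=false} (s) contributes 0 new. Total: 14.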